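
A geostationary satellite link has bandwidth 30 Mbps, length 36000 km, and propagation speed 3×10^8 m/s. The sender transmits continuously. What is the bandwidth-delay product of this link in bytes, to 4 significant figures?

Propagation delay = 36000000 / 300000000 = 0.12 s.
BDP = R × t_prop = 30000000 × 0.12 = 3600000 bits.
In bytes: 3600000/8 = 450000 bytes.

450000 bytes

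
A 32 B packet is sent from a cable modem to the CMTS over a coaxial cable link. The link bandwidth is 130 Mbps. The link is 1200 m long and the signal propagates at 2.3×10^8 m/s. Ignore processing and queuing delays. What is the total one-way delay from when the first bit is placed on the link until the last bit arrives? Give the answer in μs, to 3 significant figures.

L = 32 × 8 = 256 bits.
Transmission delay = L/R = 256 / 130000000 = 1.96923 μs.
Propagation delay = d/s = 1200 m / 2.3e+08 m/s = 5.21739 μs.
Total = 7.19 μs.

7.19 μs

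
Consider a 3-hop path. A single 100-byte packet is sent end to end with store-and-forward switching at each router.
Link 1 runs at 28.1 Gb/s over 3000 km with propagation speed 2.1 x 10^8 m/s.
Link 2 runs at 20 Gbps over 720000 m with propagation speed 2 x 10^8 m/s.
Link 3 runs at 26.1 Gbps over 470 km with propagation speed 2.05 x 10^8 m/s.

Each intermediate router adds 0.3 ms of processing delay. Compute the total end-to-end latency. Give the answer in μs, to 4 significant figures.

L = 100 × 8 = 800 bits.
Transmission delays (L/R per hop): 0.0284698, 0.04, 0.0306513 μs; sum = 0.0991211 μs.
Propagation delays (d/s per hop): 14285.7, 3600, 2292.68 μs; sum = 20178.4 μs.
Processing at 2 router(s): 2 × 0.3 ms = 600 μs.
End-to-end = 20780 μs.

20780 μs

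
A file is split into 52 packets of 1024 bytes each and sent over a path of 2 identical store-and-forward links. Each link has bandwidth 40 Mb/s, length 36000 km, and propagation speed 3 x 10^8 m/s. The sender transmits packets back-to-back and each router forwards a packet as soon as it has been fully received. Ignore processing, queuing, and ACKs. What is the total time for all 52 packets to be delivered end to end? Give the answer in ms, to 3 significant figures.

251 ms

Per-hop transmission t_tx = L/R = 8192/40000000 = 0.2048 ms.
Per-hop propagation t_prop = 36000000/300000000 = 120 ms.
Pipeline fill: first packet needs 2·t_tx to clear all hops; remaining 51 packets each add one t_tx.
Total = (2+52-1)·t_tx + 2·t_prop = 53·0.2048 + 2·120 = 251 ms.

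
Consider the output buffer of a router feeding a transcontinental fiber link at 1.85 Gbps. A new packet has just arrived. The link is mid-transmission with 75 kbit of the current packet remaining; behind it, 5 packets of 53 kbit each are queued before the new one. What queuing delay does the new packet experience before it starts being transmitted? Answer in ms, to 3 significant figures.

0.184 ms

Each queued packet: L/R = 53000/1850000000 = 0.0286486 ms.
5 queued → 0.143243 ms.
Plus remaining 75000 bits of current packet: 0.0405405 ms.
Queuing delay = 0.184 ms.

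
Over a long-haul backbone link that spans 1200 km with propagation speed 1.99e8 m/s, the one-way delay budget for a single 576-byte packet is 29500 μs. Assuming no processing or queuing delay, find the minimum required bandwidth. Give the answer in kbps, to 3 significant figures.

196 kbps

L = 4608 bits.
Propagation delay = 1200000 / 199000000 = 6030.15 μs.
Transmission budget = 29500 − 6030.15 = 23469.8 μs.
R ≥ L / t_tx = 4608 bits / 0.0234698 s = 196 kbps.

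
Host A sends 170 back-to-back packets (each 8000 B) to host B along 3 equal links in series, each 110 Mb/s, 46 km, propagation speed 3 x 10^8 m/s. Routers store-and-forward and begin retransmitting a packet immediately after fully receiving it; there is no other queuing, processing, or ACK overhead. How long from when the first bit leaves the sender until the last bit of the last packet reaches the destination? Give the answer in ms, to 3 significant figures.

Per-hop transmission t_tx = L/R = 64000/110000000 = 0.581818 ms.
Per-hop propagation t_prop = 46000/300000000 = 0.153333 ms.
Pipeline fill: first packet needs 3·t_tx to clear all hops; remaining 169 packets each add one t_tx.
Total = (3+170-1)·t_tx + 3·t_prop = 172·0.581818 + 3·0.153333 = 101 ms.

101 ms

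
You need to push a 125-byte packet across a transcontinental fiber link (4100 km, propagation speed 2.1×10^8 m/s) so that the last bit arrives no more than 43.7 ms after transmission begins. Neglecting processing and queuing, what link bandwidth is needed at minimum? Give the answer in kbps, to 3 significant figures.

L = 1000 bits.
Propagation delay = 4100000 / 210000000 = 19.5238 ms.
Transmission budget = 43.7 − 19.5238 = 24.1762 ms.
R ≥ L / t_tx = 1000 bits / 0.0241762 s = 41.4 kbps.

41.4 kbps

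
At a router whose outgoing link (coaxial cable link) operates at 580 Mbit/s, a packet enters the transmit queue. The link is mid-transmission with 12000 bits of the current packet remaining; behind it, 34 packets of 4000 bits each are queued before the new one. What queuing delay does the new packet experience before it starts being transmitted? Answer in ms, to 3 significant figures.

0.255 ms

Each queued packet: L/R = 4000/580000000 = 0.00689655 ms.
34 queued → 0.234483 ms.
Plus remaining 12000 bits of current packet: 0.0206897 ms.
Queuing delay = 0.255 ms.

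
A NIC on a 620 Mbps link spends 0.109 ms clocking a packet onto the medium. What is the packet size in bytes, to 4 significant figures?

L = R × t_tx = 620000000 b/s × 0.000109 s = 67580 bits.
In bytes: 67580 / 8 = 8448 bytes.

8448 bytes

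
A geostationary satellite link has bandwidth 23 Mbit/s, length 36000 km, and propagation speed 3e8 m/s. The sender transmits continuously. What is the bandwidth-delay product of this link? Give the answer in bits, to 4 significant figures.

2760000 bits

Propagation delay = 36000000 / 300000000 = 0.12 s.
BDP = R × t_prop = 23000000 × 0.12 = 2760000 bits.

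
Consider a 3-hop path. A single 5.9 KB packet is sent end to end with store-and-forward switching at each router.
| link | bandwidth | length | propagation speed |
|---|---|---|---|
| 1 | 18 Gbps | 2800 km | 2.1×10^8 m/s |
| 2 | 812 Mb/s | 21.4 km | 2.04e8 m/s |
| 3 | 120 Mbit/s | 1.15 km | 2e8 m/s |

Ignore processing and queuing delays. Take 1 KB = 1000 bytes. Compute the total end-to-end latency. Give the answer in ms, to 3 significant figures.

L = 47200 bits.
Transmission delays (L/R per hop): 0.00262222, 0.0581281, 0.393333 ms; sum = 0.454084 ms.
Propagation delays (d/s per hop): 13.3333, 0.104902, 0.00575 ms; sum = 13.444 ms.
End-to-end = 13.9 ms.

13.9 ms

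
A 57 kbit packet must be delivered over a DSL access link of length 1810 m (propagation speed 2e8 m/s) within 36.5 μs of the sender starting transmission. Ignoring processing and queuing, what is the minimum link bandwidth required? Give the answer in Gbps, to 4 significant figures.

Propagation delay = 1810 / 200000000 = 9.05 μs.
Transmission budget = 36.5 − 9.05 = 27.45 μs.
R ≥ L / t_tx = 57000 bits / 2.745e-05 s = 2.077 Gbps.

2.077 Gbps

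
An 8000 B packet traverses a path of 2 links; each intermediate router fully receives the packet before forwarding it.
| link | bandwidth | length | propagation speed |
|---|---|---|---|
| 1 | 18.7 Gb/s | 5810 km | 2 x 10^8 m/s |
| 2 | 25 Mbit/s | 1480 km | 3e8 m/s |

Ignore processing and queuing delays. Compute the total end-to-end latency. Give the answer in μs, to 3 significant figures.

L = 8000 × 8 = 64000 bits.
Transmission delays (L/R per hop): 3.42246, 2560 μs; sum = 2563.42 μs.
Propagation delays (d/s per hop): 29050, 4933.33 μs; sum = 33983.3 μs.
End-to-end = 36500 μs.

36500 μs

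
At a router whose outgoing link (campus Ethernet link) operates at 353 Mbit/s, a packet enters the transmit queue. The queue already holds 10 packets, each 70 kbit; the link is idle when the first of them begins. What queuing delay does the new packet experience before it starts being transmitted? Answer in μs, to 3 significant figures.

Each queued packet: L/R = 70000/353000000 = 198.3 μs.
10 queued → 1983 μs.
Queuing delay = 1980 μs.

1980 μs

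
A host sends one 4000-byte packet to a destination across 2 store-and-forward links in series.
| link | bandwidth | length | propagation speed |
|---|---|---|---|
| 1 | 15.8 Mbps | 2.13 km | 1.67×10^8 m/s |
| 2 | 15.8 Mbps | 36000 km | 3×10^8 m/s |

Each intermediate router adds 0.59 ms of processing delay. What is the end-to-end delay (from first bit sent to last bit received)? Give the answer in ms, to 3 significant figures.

L = 4000 × 8 = 32000 bits.
Transmission delay per hop = L/R = 32000/15800000 = 2.02532 ms; 2 hops → 4.05063 ms.
Propagation delays (d/s per hop): 0.0127545, 120 ms; sum = 120.013 ms.
Processing at 1 router(s): 1 × 0.59 ms = 0.59 ms.
End-to-end = 125 ms.

125 ms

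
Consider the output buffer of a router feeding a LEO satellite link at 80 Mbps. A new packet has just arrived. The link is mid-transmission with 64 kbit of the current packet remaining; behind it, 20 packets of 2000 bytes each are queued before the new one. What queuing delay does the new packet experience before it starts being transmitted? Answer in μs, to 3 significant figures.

4800 μs

Each queued packet: L/R = 16000/80000000 = 200 μs.
20 queued → 4000 μs.
Plus remaining 64000 bits of current packet: 800 μs.
Queuing delay = 4800 μs.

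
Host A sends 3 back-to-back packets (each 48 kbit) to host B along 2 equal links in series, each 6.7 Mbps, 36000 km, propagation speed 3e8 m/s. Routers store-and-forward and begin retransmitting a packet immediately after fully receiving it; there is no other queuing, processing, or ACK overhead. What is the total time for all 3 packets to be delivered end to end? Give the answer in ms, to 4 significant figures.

Per-hop transmission t_tx = L/R = 48000/6700000 = 7.16418 ms.
Per-hop propagation t_prop = 36000000/300000000 = 120 ms.
Pipeline fill: first packet needs 2·t_tx to clear all hops; remaining 2 packets each add one t_tx.
Total = (2+3-1)·t_tx + 2·t_prop = 4·7.16418 + 2·120 = 268.7 ms.

268.7 ms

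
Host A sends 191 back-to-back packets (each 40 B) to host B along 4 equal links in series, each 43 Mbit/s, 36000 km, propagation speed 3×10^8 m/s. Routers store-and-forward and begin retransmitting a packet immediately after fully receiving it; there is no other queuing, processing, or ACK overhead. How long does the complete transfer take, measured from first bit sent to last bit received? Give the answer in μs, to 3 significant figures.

Per-hop transmission t_tx = L/R = 320/43000000 = 7.44186 μs.
Per-hop propagation t_prop = 36000000/300000000 = 120000 μs.
Pipeline fill: first packet needs 4·t_tx to clear all hops; remaining 190 packets each add one t_tx.
Total = (4+191-1)·t_tx + 4·t_prop = 194·7.44186 + 4·120000 = 481000 μs.

481000 μs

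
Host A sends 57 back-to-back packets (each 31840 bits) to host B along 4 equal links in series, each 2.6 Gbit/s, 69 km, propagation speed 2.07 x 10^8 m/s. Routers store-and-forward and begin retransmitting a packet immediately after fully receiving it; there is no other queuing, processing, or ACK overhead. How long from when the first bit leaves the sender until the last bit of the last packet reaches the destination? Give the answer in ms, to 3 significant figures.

Per-hop transmission t_tx = L/R = 31840/2600000000 = 0.0122462 ms.
Per-hop propagation t_prop = 69000/2.07e+08 = 0.333333 ms.
Pipeline fill: first packet needs 4·t_tx to clear all hops; remaining 56 packets each add one t_tx.
Total = (4+57-1)·t_tx + 4·t_prop = 60·0.0122462 + 4·0.333333 = 2.07 ms.

2.07 ms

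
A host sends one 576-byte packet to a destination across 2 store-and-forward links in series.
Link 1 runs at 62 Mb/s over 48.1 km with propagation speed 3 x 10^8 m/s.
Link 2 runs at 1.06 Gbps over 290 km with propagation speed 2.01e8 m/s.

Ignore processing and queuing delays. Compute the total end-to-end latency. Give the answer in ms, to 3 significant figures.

L = 576 × 8 = 4608 bits.
Transmission delays (L/R per hop): 0.0743226, 0.00434717 ms; sum = 0.0786698 ms.
Propagation delays (d/s per hop): 0.160333, 1.44279 ms; sum = 1.60312 ms.
End-to-end = 1.68 ms.

1.68 ms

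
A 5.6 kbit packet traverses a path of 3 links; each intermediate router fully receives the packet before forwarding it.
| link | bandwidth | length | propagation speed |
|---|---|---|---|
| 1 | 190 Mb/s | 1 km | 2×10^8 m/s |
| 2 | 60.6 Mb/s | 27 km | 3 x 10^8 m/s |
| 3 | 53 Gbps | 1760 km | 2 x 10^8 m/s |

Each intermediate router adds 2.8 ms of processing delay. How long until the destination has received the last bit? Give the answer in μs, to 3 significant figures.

14600 μs

L = 5600 bits.
Transmission delays (L/R per hop): 29.4737, 92.4092, 0.10566 μs; sum = 121.989 μs.
Propagation delays (d/s per hop): 5, 90, 8800 μs; sum = 8895 μs.
Processing at 2 router(s): 2 × 2.8 ms = 5600 μs.
End-to-end = 14600 μs.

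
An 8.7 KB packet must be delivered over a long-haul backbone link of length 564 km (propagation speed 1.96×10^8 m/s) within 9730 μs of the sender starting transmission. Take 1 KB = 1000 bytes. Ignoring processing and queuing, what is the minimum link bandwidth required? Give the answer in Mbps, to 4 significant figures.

10.16 Mbps

L = 69600 bits.
Propagation delay = 564000 / 196000000 = 2877.55 μs.
Transmission budget = 9730 − 2877.55 = 6852.45 μs.
R ≥ L / t_tx = 69600 bits / 0.00685245 s = 10.16 Mbps.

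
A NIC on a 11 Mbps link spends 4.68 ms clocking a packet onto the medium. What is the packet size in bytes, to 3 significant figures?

6440 bytes

L = R × t_tx = 11000000 b/s × 0.00468 s = 51480 bits.
In bytes: 51480 / 8 = 6440 bytes.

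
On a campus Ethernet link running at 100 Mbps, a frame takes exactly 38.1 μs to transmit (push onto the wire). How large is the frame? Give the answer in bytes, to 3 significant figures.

L = R × t_tx = 100000000 b/s × 3.81e-05 s = 3810 bits.
In bytes: 3810 / 8 = 476 bytes.

476 bytes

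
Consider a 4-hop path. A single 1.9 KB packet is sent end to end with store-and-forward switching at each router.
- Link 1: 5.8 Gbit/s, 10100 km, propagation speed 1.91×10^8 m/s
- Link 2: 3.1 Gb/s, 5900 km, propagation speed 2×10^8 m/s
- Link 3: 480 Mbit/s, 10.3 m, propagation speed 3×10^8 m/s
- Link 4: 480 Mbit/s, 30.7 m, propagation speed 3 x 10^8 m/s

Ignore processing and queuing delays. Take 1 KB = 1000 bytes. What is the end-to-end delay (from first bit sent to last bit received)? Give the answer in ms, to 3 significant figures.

82.5 ms

L = 15200 bits.
Transmission delays (L/R per hop): 0.00262069, 0.00490323, 0.0316667, 0.0316667 ms; sum = 0.0708572 ms.
Propagation delays (d/s per hop): 52.8796, 29.5, 3.43333e-05, 0.000102333 ms; sum = 82.3797 ms.
End-to-end = 82.5 ms.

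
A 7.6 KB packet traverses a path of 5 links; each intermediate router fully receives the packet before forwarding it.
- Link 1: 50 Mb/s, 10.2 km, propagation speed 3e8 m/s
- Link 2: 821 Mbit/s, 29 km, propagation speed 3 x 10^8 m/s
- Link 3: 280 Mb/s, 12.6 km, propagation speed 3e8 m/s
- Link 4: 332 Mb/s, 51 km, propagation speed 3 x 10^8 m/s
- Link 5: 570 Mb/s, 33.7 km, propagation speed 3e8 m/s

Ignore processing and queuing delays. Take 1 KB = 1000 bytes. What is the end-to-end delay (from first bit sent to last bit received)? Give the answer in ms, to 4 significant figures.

L = 60800 bits.
Transmission delays (L/R per hop): 1.216, 0.074056, 0.217143, 0.183133, 0.106667 ms; sum = 1.797 ms.
Propagation delays (d/s per hop): 0.034, 0.0966667, 0.042, 0.17, 0.112333 ms; sum = 0.455 ms.
End-to-end = 2.252 ms.

2.252 ms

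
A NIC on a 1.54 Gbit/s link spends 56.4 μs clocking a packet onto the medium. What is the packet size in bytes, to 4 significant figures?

L = R × t_tx = 1540000000 b/s × 5.64e-05 s = 86856 bits.
In bytes: 86856 / 8 = 10860 bytes.

10860 bytes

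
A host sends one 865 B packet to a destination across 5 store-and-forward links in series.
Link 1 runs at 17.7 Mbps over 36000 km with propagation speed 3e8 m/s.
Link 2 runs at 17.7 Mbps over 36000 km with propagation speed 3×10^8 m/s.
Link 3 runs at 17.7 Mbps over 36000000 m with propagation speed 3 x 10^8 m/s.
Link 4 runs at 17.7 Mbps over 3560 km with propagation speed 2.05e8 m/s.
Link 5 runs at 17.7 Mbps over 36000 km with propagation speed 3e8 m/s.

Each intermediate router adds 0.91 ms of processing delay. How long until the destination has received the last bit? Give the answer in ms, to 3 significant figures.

L = 865 × 8 = 6920 bits.
Transmission delay per hop = L/R = 6920/17700000 = 0.39096 ms; 5 hops → 1.9548 ms.
Propagation delays (d/s per hop): 120, 120, 120, 17.3659, 120 ms; sum = 497.366 ms.
Processing at 4 router(s): 4 × 0.91 ms = 3.64 ms.
End-to-end = 503 ms.

503 ms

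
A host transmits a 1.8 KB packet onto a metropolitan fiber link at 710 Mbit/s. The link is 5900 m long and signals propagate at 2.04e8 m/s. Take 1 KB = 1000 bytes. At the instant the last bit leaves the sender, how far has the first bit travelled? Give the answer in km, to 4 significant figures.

4.137 km

t_tx = L/R = 14400/710000000 = 2.02817e-05 s.
Distance = s × t_tx = 204000000 × 2.02817e-05 = 4.137 km.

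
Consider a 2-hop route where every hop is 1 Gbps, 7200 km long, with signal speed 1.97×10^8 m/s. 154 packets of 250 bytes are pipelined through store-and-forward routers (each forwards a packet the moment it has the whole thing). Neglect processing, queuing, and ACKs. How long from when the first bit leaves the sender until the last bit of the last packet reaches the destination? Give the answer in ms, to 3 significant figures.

Per-hop transmission t_tx = L/R = 2000/1000000000 = 0.002 ms.
Per-hop propagation t_prop = 7200000/197000000 = 36.5482 ms.
Pipeline fill: first packet needs 2·t_tx to clear all hops; remaining 153 packets each add one t_tx.
Total = (2+154-1)·t_tx + 2·t_prop = 155·0.002 + 2·36.5482 = 73.4 ms.

73.4 ms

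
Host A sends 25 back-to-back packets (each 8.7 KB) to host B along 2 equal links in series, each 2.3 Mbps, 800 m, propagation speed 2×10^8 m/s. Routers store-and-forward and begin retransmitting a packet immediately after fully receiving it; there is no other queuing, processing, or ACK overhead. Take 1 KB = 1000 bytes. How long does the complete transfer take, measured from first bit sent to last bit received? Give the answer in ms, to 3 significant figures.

787 ms

Per-hop transmission t_tx = L/R = 69600/2300000 = 30.2609 ms.
Per-hop propagation t_prop = 800/200000000 = 0.004 ms.
Pipeline fill: first packet needs 2·t_tx to clear all hops; remaining 24 packets each add one t_tx.
Total = (2+25-1)·t_tx + 2·t_prop = 26·30.2609 + 2·0.004 = 787 ms.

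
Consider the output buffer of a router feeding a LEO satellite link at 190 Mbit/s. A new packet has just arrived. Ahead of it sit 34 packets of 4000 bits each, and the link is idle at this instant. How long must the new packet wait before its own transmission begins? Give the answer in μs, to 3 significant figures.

Each queued packet: L/R = 4000/190000000 = 21.0526 μs.
34 queued → 715.789 μs.
Queuing delay = 716 μs.

716 μs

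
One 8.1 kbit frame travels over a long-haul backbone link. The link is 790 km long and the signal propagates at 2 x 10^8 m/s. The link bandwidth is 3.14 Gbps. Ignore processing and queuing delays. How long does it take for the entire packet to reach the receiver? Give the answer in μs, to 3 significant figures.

3950 μs

L = 8100 bits.
Transmission delay = L/R = 8100 / 3140000000 = 2.57962 μs.
Propagation delay = d/s = 790000 m / 200000000 m/s = 3950 μs.
Total = 3950 μs.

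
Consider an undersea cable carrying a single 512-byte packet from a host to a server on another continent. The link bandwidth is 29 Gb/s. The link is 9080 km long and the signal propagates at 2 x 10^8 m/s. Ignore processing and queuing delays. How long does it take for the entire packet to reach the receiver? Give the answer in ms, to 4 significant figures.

L = 512 × 8 = 4096 bits.
Transmission delay = L/R = 4096 / 29000000000 = 0.000141241 ms.
Propagation delay = d/s = 9080000 m / 200000000 m/s = 45.4 ms.
Total = 45.40 ms.

45.40 ms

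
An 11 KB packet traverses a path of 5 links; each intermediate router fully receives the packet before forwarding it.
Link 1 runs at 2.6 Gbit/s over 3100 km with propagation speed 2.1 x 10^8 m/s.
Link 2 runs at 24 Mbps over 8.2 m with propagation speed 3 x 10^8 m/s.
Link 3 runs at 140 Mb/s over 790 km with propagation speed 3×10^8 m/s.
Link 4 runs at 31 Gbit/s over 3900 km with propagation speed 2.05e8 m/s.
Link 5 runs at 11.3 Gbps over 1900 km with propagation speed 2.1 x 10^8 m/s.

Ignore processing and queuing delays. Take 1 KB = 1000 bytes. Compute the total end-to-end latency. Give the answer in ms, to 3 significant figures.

L = 88000 bits.
Transmission delays (L/R per hop): 0.0338462, 3.66667, 0.628571, 0.00283871, 0.00778761 ms; sum = 4.33971 ms.
Propagation delays (d/s per hop): 14.7619, 2.73333e-05, 2.63333, 19.0244, 9.04762 ms; sum = 45.4673 ms.
End-to-end = 49.8 ms.

49.8 ms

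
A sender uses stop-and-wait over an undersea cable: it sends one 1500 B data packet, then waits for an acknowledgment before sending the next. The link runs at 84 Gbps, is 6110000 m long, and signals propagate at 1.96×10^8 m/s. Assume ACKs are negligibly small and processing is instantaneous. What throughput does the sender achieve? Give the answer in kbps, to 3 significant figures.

t_tx = L/R = 12000/84000000000 = 1.42857e-07 s.
t_prop = 6110000/196000000 = 0.0311735 s; RTT = 0.0623469 s.
Cycle = t_tx + RTT = 0.0623471 s.
Throughput = L / cycle = 12000 / 0.0623471 = 192 kbps.

192 kbps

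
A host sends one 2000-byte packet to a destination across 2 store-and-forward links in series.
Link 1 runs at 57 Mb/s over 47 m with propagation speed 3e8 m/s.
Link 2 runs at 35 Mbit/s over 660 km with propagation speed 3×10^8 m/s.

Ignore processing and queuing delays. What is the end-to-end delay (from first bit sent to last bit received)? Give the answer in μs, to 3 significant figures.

2940 μs

L = 2000 × 8 = 16000 bits.
Transmission delays (L/R per hop): 280.702, 457.143 μs; sum = 737.845 μs.
Propagation delays (d/s per hop): 0.156667, 2200 μs; sum = 2200.16 μs.
End-to-end = 2940 μs.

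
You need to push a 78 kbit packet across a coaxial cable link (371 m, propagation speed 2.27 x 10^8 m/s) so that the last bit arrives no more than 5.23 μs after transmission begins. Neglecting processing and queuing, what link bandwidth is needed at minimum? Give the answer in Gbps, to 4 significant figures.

Propagation delay = 371 / 227000000 = 1.63436 μs.
Transmission budget = 5.23 − 1.63436 = 3.59564 μs.
R ≥ L / t_tx = 78000 bits / 3.59564e-06 s = 21.69 Gbps.

21.69 Gbps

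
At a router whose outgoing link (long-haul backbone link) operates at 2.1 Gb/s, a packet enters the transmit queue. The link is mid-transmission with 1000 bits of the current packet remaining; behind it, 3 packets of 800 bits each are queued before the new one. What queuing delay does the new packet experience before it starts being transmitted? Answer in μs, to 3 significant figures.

1.62 μs

Each queued packet: L/R = 800/2100000000 = 0.380952 μs.
3 queued → 1.14286 μs.
Plus remaining 1000 bits of current packet: 0.47619 μs.
Queuing delay = 1.62 μs.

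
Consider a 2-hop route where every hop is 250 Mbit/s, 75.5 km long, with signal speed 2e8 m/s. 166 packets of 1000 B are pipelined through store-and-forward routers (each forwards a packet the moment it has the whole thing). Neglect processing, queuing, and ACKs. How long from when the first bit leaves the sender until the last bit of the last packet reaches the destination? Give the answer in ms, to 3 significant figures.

Per-hop transmission t_tx = L/R = 8000/250000000 = 0.032 ms.
Per-hop propagation t_prop = 75500/200000000 = 0.3775 ms.
Pipeline fill: first packet needs 2·t_tx to clear all hops; remaining 165 packets each add one t_tx.
Total = (2+166-1)·t_tx + 2·t_prop = 167·0.032 + 2·0.3775 = 6.10 ms.

6.10 ms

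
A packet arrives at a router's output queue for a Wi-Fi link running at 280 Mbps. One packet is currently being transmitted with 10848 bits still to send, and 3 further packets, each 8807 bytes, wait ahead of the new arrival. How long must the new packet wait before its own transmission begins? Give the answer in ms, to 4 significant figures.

0.7936 ms

Each queued packet: L/R = 70456/280000000 = 0.251629 ms.
3 queued → 0.754886 ms.
Plus remaining 10848 bits of current packet: 0.0387429 ms.
Queuing delay = 0.7936 ms.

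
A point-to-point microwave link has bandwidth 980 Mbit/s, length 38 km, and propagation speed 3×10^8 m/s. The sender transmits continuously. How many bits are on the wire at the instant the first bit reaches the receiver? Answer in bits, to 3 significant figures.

124000 bits

Propagation delay = 38000 / 300000000 = 0.000126667 s.
BDP = R × t_prop = 980000000 × 0.000126667 = 124133 bits.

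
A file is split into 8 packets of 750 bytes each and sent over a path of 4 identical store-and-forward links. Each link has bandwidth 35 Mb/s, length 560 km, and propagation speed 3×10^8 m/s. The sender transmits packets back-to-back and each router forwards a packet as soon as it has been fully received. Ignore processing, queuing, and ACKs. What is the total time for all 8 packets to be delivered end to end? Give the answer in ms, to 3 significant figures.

Per-hop transmission t_tx = L/R = 6000/35000000 = 0.171429 ms.
Per-hop propagation t_prop = 560000/300000000 = 1.86667 ms.
Pipeline fill: first packet needs 4·t_tx to clear all hops; remaining 7 packets each add one t_tx.
Total = (4+8-1)·t_tx + 4·t_prop = 11·0.171429 + 4·1.86667 = 9.35 ms.

9.35 ms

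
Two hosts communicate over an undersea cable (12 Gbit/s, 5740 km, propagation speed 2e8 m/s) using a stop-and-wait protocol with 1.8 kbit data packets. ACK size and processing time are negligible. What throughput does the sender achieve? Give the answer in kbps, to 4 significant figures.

t_tx = L/R = 1800/12000000000 = 1.5e-07 s.
t_prop = 5740000/200000000 = 0.0287 s; RTT = 0.0574 s.
Cycle = t_tx + RTT = 0.0574002 s.
Throughput = L / cycle = 1800 / 0.0574002 = 31.36 kbps.

31.36 kbps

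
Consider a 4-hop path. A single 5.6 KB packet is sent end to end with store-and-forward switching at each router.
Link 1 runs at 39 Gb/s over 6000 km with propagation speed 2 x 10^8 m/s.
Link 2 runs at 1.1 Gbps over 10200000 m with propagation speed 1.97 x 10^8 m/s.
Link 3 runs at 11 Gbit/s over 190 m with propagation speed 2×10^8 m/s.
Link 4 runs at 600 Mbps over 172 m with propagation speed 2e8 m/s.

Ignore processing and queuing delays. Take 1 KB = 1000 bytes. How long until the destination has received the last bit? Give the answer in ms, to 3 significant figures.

81.9 ms

L = 44800 bits.
Transmission delays (L/R per hop): 0.00114872, 0.0407273, 0.00407273, 0.0746667 ms; sum = 0.120615 ms.
Propagation delays (d/s per hop): 30, 51.7766, 0.00095, 0.00086 ms; sum = 81.7785 ms.
End-to-end = 81.9 ms.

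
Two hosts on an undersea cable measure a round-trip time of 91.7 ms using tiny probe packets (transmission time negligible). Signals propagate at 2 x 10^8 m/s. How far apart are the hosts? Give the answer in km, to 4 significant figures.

One-way propagation = RTT/2 = 45.85 ms.
d = s × t = 200000000 × 0.04585 = 9170 km.

9170 km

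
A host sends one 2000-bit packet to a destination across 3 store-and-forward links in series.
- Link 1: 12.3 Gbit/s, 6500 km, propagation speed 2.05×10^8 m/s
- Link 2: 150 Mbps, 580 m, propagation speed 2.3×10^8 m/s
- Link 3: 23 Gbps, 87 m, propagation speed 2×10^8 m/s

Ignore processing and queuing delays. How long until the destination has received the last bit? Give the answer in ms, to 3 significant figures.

31.7 ms

Transmission delays (L/R per hop): 0.000162602, 0.0133333, 8.69565e-05 ms; sum = 0.0135829 ms.
Propagation delays (d/s per hop): 31.7073, 0.00252174, 0.000435 ms; sum = 31.7103 ms.
End-to-end = 31.7 ms.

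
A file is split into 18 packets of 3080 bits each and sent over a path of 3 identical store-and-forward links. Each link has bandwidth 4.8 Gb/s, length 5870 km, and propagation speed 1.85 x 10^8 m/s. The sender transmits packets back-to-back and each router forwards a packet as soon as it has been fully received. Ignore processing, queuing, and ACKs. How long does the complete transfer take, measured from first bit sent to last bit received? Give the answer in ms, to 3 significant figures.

95.2 ms

Per-hop transmission t_tx = L/R = 3080/4800000000 = 0.000641667 ms.
Per-hop propagation t_prop = 5870000/185000000 = 31.7297 ms.
Pipeline fill: first packet needs 3·t_tx to clear all hops; remaining 17 packets each add one t_tx.
Total = (3+18-1)·t_tx + 3·t_prop = 20·0.000641667 + 3·31.7297 = 95.2 ms.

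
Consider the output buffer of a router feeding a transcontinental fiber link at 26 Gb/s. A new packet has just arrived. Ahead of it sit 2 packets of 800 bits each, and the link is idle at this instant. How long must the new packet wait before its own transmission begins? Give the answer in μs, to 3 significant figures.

0.0615 μs

Each queued packet: L/R = 800/26000000000 = 0.0307692 μs.
2 queued → 0.0615385 μs.
Queuing delay = 0.0615 μs.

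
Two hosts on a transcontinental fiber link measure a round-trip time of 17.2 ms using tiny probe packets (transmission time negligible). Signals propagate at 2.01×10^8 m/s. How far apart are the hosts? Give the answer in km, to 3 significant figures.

1730 km

One-way propagation = RTT/2 = 8.6 ms.
d = s × t = 2.01e+08 × 0.0086 = 1730 km.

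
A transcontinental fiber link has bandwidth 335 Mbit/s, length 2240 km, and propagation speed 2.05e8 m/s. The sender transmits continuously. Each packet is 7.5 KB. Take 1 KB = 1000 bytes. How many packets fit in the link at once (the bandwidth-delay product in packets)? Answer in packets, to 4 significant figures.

61.01 packets

Propagation delay = 2240000 / 2.05e+08 = 0.0109268 s.
BDP = R × t_prop = 335000000 × 0.0109268 = 3660490 bits.
In packets of 60000 bits: 61.01 packets.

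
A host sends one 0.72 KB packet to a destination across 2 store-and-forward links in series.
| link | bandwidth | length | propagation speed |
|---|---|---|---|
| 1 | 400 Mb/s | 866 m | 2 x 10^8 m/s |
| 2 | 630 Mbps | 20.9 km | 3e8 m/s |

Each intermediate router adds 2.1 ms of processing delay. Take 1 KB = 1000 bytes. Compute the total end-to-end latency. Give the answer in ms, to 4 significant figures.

2.198 ms

L = 5760 bits.
Transmission delays (L/R per hop): 0.0144, 0.00914286 ms; sum = 0.0235429 ms.
Propagation delays (d/s per hop): 0.00433, 0.0696667 ms; sum = 0.0739967 ms.
Processing at 1 router(s): 1 × 2.1 ms = 2.1 ms.
End-to-end = 2.198 ms.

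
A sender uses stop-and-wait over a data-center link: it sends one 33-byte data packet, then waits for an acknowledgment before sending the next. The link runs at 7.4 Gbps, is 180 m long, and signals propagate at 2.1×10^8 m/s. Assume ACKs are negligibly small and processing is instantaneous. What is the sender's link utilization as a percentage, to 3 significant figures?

t_tx = L/R = 264/7400000000 = 3.56757e-08 s.
t_prop = 180/210000000 = 8.57143e-07 s; RTT = 1.71429e-06 s.
Cycle = t_tx + RTT = 1.74996e-06 s.
Utilization = t_tx / cycle = 3.56757e-08/1.74996e-06 = 2.04 %.

2.04 %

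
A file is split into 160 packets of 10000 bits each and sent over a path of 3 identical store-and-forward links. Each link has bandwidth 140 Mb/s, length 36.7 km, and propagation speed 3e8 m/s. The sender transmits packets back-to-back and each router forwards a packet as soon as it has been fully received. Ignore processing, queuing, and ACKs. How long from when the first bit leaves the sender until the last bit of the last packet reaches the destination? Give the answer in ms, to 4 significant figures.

11.94 ms

Per-hop transmission t_tx = L/R = 10000/140000000 = 0.0714286 ms.
Per-hop propagation t_prop = 36700/300000000 = 0.122333 ms.
Pipeline fill: first packet needs 3·t_tx to clear all hops; remaining 159 packets each add one t_tx.
Total = (3+160-1)·t_tx + 3·t_prop = 162·0.0714286 + 3·0.122333 = 11.94 ms.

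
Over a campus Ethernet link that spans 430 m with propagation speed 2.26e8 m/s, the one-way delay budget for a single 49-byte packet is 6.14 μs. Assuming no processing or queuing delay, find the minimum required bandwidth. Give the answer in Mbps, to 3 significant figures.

92.5 Mbps

L = 392 bits.
Propagation delay = 430 / 2.26e+08 = 1.90265 μs.
Transmission budget = 6.14 − 1.90265 = 4.23735 μs.
R ≥ L / t_tx = 392 bits / 4.23735e-06 s = 92.5 Mbps.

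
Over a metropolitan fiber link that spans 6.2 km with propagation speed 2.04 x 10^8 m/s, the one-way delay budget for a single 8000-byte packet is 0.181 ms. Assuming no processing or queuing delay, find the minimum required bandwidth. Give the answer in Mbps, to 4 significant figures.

424.9 Mbps

L = 64000 bits.
Propagation delay = 6200 / 204000000 = 0.0303922 ms.
Transmission budget = 0.181 − 0.0303922 = 0.150608 ms.
R ≥ L / t_tx = 64000 bits / 0.000150608 s = 424.9 Mbps.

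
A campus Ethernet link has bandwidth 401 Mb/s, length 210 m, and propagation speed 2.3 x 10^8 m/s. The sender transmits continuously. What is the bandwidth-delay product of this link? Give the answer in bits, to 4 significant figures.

366.1 bits

Propagation delay = 210 / 2.3e+08 = 9.13043e-07 s.
BDP = R × t_prop = 401000000 × 9.13043e-07 = 366.13 bits.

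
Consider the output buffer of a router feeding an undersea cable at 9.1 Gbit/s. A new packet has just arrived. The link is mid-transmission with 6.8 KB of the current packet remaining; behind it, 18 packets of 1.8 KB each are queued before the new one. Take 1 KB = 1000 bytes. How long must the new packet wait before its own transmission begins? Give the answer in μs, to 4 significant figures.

34.46 μs

Each queued packet: L/R = 14400/9100000000 = 1.58242 μs.
18 queued → 28.4835 μs.
Plus remaining 54400 bits of current packet: 5.97802 μs.
Queuing delay = 34.46 μs.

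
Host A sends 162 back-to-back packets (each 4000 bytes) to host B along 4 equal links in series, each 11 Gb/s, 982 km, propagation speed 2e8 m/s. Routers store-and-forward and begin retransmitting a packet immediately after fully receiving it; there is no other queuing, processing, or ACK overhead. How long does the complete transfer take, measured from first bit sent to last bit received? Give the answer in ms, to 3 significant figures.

Per-hop transmission t_tx = L/R = 32000/11000000000 = 0.00290909 ms.
Per-hop propagation t_prop = 982000/200000000 = 4.91 ms.
Pipeline fill: first packet needs 4·t_tx to clear all hops; remaining 161 packets each add one t_tx.
Total = (4+162-1)·t_tx + 4·t_prop = 165·0.00290909 + 4·4.91 = 20.1 ms.

20.1 ms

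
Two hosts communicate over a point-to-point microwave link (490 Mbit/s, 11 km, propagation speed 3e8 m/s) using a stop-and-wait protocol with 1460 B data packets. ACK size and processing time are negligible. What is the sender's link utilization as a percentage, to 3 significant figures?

t_tx = L/R = 11680/490000000 = 2.38367e-05 s.
t_prop = 11000/300000000 = 3.66667e-05 s; RTT = 7.33333e-05 s.
Cycle = t_tx + RTT = 9.71701e-05 s.
Utilization = t_tx / cycle = 2.38367e-05/9.71701e-05 = 24.5 %.

24.5 %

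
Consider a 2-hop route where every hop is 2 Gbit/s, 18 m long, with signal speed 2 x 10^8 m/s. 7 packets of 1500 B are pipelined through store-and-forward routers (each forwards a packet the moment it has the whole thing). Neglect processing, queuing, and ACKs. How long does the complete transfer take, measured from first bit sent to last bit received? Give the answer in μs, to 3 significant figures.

Per-hop transmission t_tx = L/R = 12000/2000000000 = 6 μs.
Per-hop propagation t_prop = 18/200000000 = 0.09 μs.
Pipeline fill: first packet needs 2·t_tx to clear all hops; remaining 6 packets each add one t_tx.
Total = (2+7-1)·t_tx + 2·t_prop = 8·6 + 2·0.09 = 48.2 μs.

48.2 μs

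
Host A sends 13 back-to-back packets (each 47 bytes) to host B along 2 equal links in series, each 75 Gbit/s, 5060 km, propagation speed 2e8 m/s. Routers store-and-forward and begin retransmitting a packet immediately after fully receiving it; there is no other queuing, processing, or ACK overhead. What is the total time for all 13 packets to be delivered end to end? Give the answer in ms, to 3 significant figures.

50.6 ms

Per-hop transmission t_tx = L/R = 376/75000000000 = 5.01333e-06 ms.
Per-hop propagation t_prop = 5060000/200000000 = 25.3 ms.
Pipeline fill: first packet needs 2·t_tx to clear all hops; remaining 12 packets each add one t_tx.
Total = (2+13-1)·t_tx + 2·t_prop = 14·5.01333e-06 + 2·25.3 = 50.6 ms.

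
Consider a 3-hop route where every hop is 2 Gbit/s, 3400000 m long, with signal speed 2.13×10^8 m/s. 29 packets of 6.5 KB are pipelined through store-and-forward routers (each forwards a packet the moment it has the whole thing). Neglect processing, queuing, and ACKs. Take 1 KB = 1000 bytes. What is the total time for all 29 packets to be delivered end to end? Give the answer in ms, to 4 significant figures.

48.69 ms

Per-hop transmission t_tx = L/R = 52000/2000000000 = 0.026 ms.
Per-hop propagation t_prop = 3400000/213000000 = 15.9624 ms.
Pipeline fill: first packet needs 3·t_tx to clear all hops; remaining 28 packets each add one t_tx.
Total = (3+29-1)·t_tx + 3·t_prop = 31·0.026 + 3·15.9624 = 48.69 ms.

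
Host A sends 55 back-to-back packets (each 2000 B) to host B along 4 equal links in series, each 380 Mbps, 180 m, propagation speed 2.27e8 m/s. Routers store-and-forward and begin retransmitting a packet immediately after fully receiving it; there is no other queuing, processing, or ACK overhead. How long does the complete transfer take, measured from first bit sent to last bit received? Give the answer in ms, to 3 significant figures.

2.45 ms

Per-hop transmission t_tx = L/R = 16000/380000000 = 0.0421053 ms.
Per-hop propagation t_prop = 180/227000000 = 0.000792952 ms.
Pipeline fill: first packet needs 4·t_tx to clear all hops; remaining 54 packets each add one t_tx.
Total = (4+55-1)·t_tx + 4·t_prop = 58·0.0421053 + 4·0.000792952 = 2.45 ms.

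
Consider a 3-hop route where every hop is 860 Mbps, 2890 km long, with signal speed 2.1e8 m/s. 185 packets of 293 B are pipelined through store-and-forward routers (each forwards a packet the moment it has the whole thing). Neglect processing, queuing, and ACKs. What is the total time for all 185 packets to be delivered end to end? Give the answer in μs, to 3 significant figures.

Per-hop transmission t_tx = L/R = 2344/860000000 = 2.72558 μs.
Per-hop propagation t_prop = 2890000/210000000 = 13761.9 μs.
Pipeline fill: first packet needs 3·t_tx to clear all hops; remaining 184 packets each add one t_tx.
Total = (3+185-1)·t_tx + 3·t_prop = 187·2.72558 + 3·13761.9 = 41800 μs.

41800 μs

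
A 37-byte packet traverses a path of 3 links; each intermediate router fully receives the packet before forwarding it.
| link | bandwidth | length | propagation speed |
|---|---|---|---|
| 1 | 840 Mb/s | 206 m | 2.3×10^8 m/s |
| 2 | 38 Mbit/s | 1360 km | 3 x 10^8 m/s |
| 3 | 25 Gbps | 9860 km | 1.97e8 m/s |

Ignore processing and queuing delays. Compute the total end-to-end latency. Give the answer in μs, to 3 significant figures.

L = 37 × 8 = 296 bits.
Transmission delays (L/R per hop): 0.352381, 7.78947, 0.01184 μs; sum = 8.15369 μs.
Propagation delays (d/s per hop): 0.895652, 4533.33, 50050.8 μs; sum = 54585 μs.
End-to-end = 54600 μs.

54600 μs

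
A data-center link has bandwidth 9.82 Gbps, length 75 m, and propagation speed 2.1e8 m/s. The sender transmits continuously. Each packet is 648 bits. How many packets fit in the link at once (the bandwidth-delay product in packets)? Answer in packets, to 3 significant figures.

Propagation delay = 75 / 210000000 = 3.57143e-07 s.
BDP = R × t_prop = 9820000000 × 3.57143e-07 = 3507.14 bits.
In packets of 648 bits: 5.41 packets.

5.41 packets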